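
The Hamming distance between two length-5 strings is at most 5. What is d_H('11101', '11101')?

Differing positions: none. Hamming distance = 0. The maximum possible Hamming distance for length-5 strings is 5, so d_H/5 = 0/5 = 0.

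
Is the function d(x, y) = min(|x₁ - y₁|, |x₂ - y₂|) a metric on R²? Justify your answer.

No. d fails identity of indiscernibles: take x = (-4, 0) and y = (-4, 6). Then d(x,y) = min(|-4 - (-4)|, |0 - 6|) = min(0, 6) = 0, yet x ≠ y.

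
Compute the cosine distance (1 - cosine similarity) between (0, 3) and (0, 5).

With u = (0, 3), v = (0, 5):
u·v = 0·0 + 3·5 = 0 + 15 = 15.
|u| = √(0² + 3²) = √9, |v| = √(0² + 5²) = √25, so |u||v| = √(9·25) = √225 = 15.
cos θ = (u·v)/(|u||v|) = 15/15 = 1
Cosine distance = 1 - cos θ = 1 - 1 = 0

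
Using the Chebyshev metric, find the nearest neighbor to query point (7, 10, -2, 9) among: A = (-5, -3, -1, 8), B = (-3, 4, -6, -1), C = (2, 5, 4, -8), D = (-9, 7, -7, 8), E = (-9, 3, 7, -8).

Distances: d(A) = 13, d(B) = 10, d(C) = 17, d(D) = 16, d(E) = 17. Nearest: B = (-3, 4, -6, -1) with distance 10.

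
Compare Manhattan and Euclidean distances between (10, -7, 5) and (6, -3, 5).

L1 = |10 - 6| + |-7 - (-3)| + |5 - 5| = 4 + 4 + 0 = 8
L2 = √(4² + 4² + 0²) = √32 ≈ 5.6569
L1 ≥ L2 always (equality iff movement is along one axis); L1 > L2 here.
Ratio L1/L2 = 8/√32 ≈ 1.4142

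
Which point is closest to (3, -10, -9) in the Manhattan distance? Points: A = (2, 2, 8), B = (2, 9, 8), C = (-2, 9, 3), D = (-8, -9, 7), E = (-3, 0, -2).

Distances: d(A) = 30, d(B) = 37, d(C) = 36, d(D) = 28, d(E) = 23. Nearest: E = (-3, 0, -2) with distance 23.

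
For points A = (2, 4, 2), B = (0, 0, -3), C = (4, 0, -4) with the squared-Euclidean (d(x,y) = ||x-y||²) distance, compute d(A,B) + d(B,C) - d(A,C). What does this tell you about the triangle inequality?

d(A,B) = 2² + 4² + 5² = 45, d(B,C) = 4² + 0² + 1² = 17, d(A,C) = 2² + 4² + 6² = 56.
d(A,B) + d(B,C) - d(A,C) = 45 + 17 - 56 = 62 - 56 = 6. This is ≥ 0, so the triangle inequality holds for these points.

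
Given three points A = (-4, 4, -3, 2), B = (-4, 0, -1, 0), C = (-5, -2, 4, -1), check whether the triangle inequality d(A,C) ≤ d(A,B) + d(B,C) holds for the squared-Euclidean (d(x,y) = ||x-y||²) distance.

d(A,B) = 0² + 4² + 2² + 2² = 24, d(B,C) = 1² + 2² + 5² + 1² = 31, d(A,C) = 1² + 6² + 7² + 3² = 95.
d(A,C) = 95 > 24 + 31 = 55. Triangle inequality is VIOLATED. (Squared-Euclidean is not a metric — this is a counterexample.)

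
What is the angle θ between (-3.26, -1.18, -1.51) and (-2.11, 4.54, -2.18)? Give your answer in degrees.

With u = (-3.26, -1.18, -1.51), v = (-2.11, 4.54, -2.18):
u·v = (-3.26)·(-2.11) + (-1.18)·4.54 + (-1.51)·(-2.18) = 6.8786 + (-5.3572) + 3.2918 = 4.8132.
|u| = √((-3.26)² + (-1.18)² + (-1.51)²) = √(10.6276 + 1.3924 + 2.2801) = √14.3001, |v| = √((-2.11)² + 4.54² + (-2.18)²) = √(4.4521 + 20.6116 + 4.7524) = √29.8161.
cos θ = (u·v)/(|u||v|) = 4.8132/(√14.3001·√29.8161) ≈ 0.233098
θ = arccos(0.233098) ≈ 76.52°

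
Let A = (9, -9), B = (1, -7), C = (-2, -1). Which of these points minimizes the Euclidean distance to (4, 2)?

Distances: d(A) ≈ 12.083, d(B) ≈ 9.4868, d(C) ≈ 6.7082. Nearest: C = (-2, -1) with distance 6.7082.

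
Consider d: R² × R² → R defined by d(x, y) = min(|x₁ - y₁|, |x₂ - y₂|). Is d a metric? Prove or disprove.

No. d fails identity of indiscernibles: take x = (5, 0) and y = (5, 4). Then d(x,y) = min(|5 - 5|, |0 - 4|) = min(0, 4) = 0, yet x ≠ y.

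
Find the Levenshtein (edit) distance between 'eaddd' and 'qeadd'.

Let D[i][j] be the edit distance between the first i characters of 'eaddd' and the first j characters of 'qeadd', with D[i][0] = i, D[0][j] = j, and D[i][j] = D[i-1][j-1] if the characters match, else 1 + min(D[i-1][j], D[i][j-1], D[i-1][j-1]). Filling the table (rows: prefixes of 'eaddd', columns: prefixes of 'qeadd'):
     ε  q  e  a  d  d
  ε  0  1  2  3  4  5
  e  1  1  1  2  3  4
  a  2  2  2  1  2  3
  d  3  3  3  2  1  2
  d  4  4  4  3  2  1
  d  5  5  5  4  3  2
The bottom-right entry gives D[5][5] = 2, so no sequence of fewer than 2 edits works. Backtracking through the table gives one optimal edit sequence (2 edits):
  eaddd → qeaddd (ins q @1)
  qeaddd → qeadd (del d @4)
Edit distance = 2.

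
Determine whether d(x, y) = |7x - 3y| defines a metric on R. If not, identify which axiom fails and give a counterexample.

No. d fails symmetry: d(1, 2) = |7·1 - 3·2| = |1| = 1, but d(2, 1) = |7·2 - 3·1| = |11| = 11. Since 1 ≠ 11, d(x,y) ≠ d(y,x) in general.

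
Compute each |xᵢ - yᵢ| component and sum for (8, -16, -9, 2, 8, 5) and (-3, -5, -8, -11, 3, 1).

Σ|x_i - y_i| = |8 - (-3)| + |-16 - (-5)| + |-9 - (-8)| + |2 - (-11)| + |8 - 3| + |5 - 1| = 11 + 11 + 1 + 13 + 5 + 4 = 45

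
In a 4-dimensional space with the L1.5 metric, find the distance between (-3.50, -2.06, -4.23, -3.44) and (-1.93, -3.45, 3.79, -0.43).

(Σ|x_i - y_i|^1.5)^(1/1.5) = (|-3.5 - (-1.93)|^1.5 + |-2.06 - (-3.45)|^1.5 + |-4.23 - 3.79|^1.5 + |-3.44 - (-0.43)|^1.5)^(1/1.5)
= (1.57^1.5 + 1.39^1.5 + 8.02^1.5 + 3.01^1.5)^(1/1.5) ≈ (1.9672 + 1.6388 + 22.7123 + 5.2222)^(1/1.5) = (31.5405)^(1/1.5) ≈ 9.9826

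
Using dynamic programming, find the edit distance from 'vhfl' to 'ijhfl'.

Let D[i][j] be the edit distance between the first i characters of 'vhfl' and the first j characters of 'ijhfl', with D[i][0] = i, D[0][j] = j, and D[i][j] = D[i-1][j-1] if the characters match, else 1 + min(D[i-1][j], D[i][j-1], D[i-1][j-1]). Filling the table (rows: prefixes of 'vhfl', columns: prefixes of 'ijhfl'):
     ε  i  j  h  f  l
  ε  0  1  2  3  4  5
  v  1  1  2  3  4  5
  h  2  2  2  2  3  4
  f  3  3  3  3  2  3
  l  4  4  4  4  3  2
The bottom-right entry gives D[4][5] = 2, so no sequence of fewer than 2 edits works. Backtracking through the table gives one optimal edit sequence (2 edits):
  vhfl → ivhfl (ins i @1)
  ivhfl → ijhfl (sub v→j @2)
Edit distance = 2.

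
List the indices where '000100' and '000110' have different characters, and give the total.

Differing positions: 5. Hamming distance = 1.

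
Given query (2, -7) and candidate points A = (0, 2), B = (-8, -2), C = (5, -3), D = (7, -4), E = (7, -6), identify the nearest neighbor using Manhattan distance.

Distances: d(A) = 11, d(B) = 15, d(C) = 7, d(D) = 8, d(E) = 6. Nearest: E = (7, -6) with distance 6.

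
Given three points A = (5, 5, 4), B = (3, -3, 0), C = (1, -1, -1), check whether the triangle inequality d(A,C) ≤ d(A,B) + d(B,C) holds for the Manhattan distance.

d(A,B) = 2 + 8 + 4 = 14, d(B,C) = 2 + 2 + 1 = 5, d(A,C) = 4 + 6 + 5 = 15.
d(A,C) = 15 ≤ 14 + 5 = 19. Triangle inequality is satisfied.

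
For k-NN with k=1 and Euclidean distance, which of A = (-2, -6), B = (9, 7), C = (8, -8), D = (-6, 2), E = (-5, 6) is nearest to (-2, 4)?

Distances: d(A) = 10, d(B) ≈ 11.4018, d(C) ≈ 15.6205, d(D) ≈ 4.4721, d(E) ≈ 3.6056. Nearest: E = (-5, 6) with distance 3.6056.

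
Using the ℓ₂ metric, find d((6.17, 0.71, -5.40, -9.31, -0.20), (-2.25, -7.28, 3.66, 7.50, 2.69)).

√(Σ(x_i - y_i)²) = √((6.17 - (-2.25))² + (0.71 - (-7.28))² + (-5.4 - 3.66)² + (-9.31 - 7.5)² + (-0.2 - 2.69)²)
= √(8.42² + 7.99² + (-9.06)² + (-16.81)² + (-2.89)²) = √(70.8964 + 63.8401 + 82.0836 + 282.5761 + 8.3521) = √507.7483 ≈ 22.5333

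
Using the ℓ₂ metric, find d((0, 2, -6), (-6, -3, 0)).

√(Σ(x_i - y_i)²) = √((0 - (-6))² + (2 - (-3))² + (-6 - 0)²)
= √(6² + 5² + (-6)²) = √(36 + 25 + 36) = √97 ≈ 9.8489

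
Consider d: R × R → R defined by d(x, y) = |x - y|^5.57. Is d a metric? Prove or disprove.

No. d(x,y) = |x-y|^5.57 fails the triangle inequality since p = 5.57 > 1. Counterexample: x = -5, y = 0, z = 6. d(x,z) = |-5 - 6|^5.57 = 11^5.57 ≈ 631767.4645, but d(x,y) + d(y,z) = 5^5.57 + 6^5.57 ≈ 7821.0115 + 21592.4769 = 29413.4884. Since 631767.4645 > 29413.4884, the triangle inequality is violated.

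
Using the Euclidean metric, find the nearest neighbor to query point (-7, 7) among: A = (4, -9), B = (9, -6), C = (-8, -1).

Distances: d(A) ≈ 19.4165, d(B) ≈ 20.6155, d(C) ≈ 8.0623. Nearest: C = (-8, -1) with distance 8.0623.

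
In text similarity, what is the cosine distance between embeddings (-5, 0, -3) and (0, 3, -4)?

With u = (-5, 0, -3), v = (0, 3, -4):
u·v = (-5)·0 + 0·3 + (-3)·(-4) = 0 + 0 + 12 = 12.
|u| = √((-5)² + 0² + (-3)²) = √34, |v| = √(0² + 3² + (-4)²) = √25, so |u||v| = √(34·25) = √850.
cos θ = (u·v)/(|u||v|) = 12/√850 ≈ 0.4116
Cosine distance = 1 - cos θ ≈ 1 - 0.4116 = 0.5884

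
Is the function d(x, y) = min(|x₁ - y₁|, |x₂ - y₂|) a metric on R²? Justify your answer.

No. d fails identity of indiscernibles: take x = (4, 0) and y = (4, 2). Then d(x,y) = min(|4 - 4|, |0 - 2|) = min(0, 2) = 0, yet x ≠ y.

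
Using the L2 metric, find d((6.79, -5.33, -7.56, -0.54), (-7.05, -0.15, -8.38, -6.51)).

√(Σ(x_i - y_i)²) = √((6.79 - (-7.05))² + (-5.33 - (-0.15))² + (-7.56 - (-8.38))² + (-0.54 - (-6.51))²)
= √(13.84² + (-5.18)² + 0.82² + 5.97²) = √(191.5456 + 26.8324 + 0.6724 + 35.6409) = √254.6913 ≈ 15.9591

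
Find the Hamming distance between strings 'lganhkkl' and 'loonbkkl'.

Differing positions: 2, 3, 5. Hamming distance = 3.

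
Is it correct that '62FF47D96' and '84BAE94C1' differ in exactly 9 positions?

Differing positions: 1, 2, 3, 4, 5, 6, 7, 8, 9. Hamming distance = 9, so the claim is true.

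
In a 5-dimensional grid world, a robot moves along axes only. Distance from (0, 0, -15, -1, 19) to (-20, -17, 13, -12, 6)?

Σ|x_i - y_i| = |0 - (-20)| + |0 - (-17)| + |-15 - 13| + |-1 - (-12)| + |19 - 6| = 20 + 17 + 28 + 11 + 13 = 89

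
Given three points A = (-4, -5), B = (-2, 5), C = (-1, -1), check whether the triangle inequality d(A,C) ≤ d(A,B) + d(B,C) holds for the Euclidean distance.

d(A,B) = √(2² + 10²) = √104 ≈ 10.198, d(B,C) = √(1² + 6²) = √37 ≈ 6.0828, d(A,C) = √(3² + 4²) = √25 = 5.
d(A,C) = 5 ≤ 10.198 + 6.0828 = 16.2808. Triangle inequality is satisfied.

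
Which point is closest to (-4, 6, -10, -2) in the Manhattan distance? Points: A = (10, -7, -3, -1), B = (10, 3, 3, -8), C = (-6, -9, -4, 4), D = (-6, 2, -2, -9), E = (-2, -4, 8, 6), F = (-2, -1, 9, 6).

Distances: d(A) = 35, d(B) = 36, d(C) = 29, d(D) = 21, d(E) = 38, d(F) = 36. Nearest: D = (-6, 2, -2, -9) with distance 21.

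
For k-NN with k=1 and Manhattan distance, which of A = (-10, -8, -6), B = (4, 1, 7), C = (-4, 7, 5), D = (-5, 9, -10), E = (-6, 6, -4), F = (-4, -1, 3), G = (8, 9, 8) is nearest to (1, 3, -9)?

Distances: d(A) = 25, d(B) = 21, d(C) = 23, d(D) = 13, d(E) = 15, d(F) = 21, d(G) = 30. Nearest: D = (-5, 9, -10) with distance 13.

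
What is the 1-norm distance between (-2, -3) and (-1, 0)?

Σ|x_i - y_i| = |-2 - (-1)| + |-3 - 0| = 1 + 3 = 4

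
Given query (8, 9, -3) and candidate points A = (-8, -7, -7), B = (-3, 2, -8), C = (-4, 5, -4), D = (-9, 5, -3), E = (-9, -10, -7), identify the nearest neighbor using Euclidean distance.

Distances: d(A) ≈ 22.9783, d(B) ≈ 13.9642, d(C) ≈ 12.6886, d(D) ≈ 17.4642, d(E) ≈ 25.807. Nearest: C = (-4, 5, -4) with distance 12.6886.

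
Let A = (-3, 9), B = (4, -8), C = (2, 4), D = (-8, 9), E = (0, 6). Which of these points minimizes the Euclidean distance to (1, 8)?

Distances: d(A) ≈ 4.1231, d(B) ≈ 16.2788, d(C) ≈ 4.1231, d(D) ≈ 9.0554, d(E) ≈ 2.2361. Nearest: E = (0, 6) with distance 2.2361.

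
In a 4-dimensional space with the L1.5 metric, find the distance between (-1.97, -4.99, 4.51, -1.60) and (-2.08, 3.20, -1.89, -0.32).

(Σ|x_i - y_i|^1.5)^(1/1.5) = (|-1.97 - (-2.08)|^1.5 + |-4.99 - 3.2|^1.5 + |4.51 - (-1.89)|^1.5 + |-1.6 - (-0.32)|^1.5)^(1/1.5)
= (0.11^1.5 + 8.19^1.5 + 6.4^1.5 + 1.28^1.5)^(1/1.5) ≈ (0.0365 + 23.4383 + 16.1909 + 1.4482)^(1/1.5) = (41.1139)^(1/1.5) ≈ 11.9122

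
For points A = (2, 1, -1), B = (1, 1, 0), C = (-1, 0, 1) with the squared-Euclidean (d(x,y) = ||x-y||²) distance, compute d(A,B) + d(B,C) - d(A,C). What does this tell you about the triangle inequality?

d(A,B) = 1² + 0² + 1² = 2, d(B,C) = 2² + 1² + 1² = 6, d(A,C) = 3² + 1² + 2² = 14.
d(A,B) + d(B,C) - d(A,C) = 2 + 6 - 14 = 8 - 14 = -6. This is < 0, so the triangle inequality FAILS for these points (squared-Euclidean is not a metric).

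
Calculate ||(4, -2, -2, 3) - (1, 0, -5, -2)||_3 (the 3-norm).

(Σ|x_i - y_i|^3)^(1/3) = (|4 - 1|^3 + |-2 - 0|^3 + |-2 - (-5)|^3 + |3 - (-2)|^3)^(1/3)
= (3^3 + 2^3 + 3^3 + 5^3)^(1/3) = (27 + 8 + 27 + 125)^(1/3) = (187)^(1/3) ≈ 5.7185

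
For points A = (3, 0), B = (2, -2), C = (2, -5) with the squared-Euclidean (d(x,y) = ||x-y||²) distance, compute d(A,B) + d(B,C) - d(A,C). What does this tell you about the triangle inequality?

d(A,B) = 1² + 2² = 5, d(B,C) = 0² + 3² = 9, d(A,C) = 1² + 5² = 26.
d(A,B) + d(B,C) - d(A,C) = 5 + 9 - 26 = 14 - 26 = -12. This is < 0, so the triangle inequality FAILS for these points (squared-Euclidean is not a metric).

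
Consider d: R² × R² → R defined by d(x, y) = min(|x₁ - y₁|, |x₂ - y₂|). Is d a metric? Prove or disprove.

No. d fails identity of indiscernibles: take x = (-4, 0) and y = (-4, 8). Then d(x,y) = min(|-4 - (-4)|, |0 - 8|) = min(0, 8) = 0, yet x ≠ y.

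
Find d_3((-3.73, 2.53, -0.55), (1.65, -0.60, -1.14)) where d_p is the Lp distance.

(Σ|x_i - y_i|^3)^(1/3) = (|-3.73 - 1.65|^3 + |2.53 - (-0.6)|^3 + |-0.55 - (-1.14)|^3)^(1/3)
= (5.38^3 + 3.13^3 + 0.59^3)^(1/3) ≈ (155.7209 + 30.6643 + 0.2054)^(1/3) = (186.5906)^(1/3) ≈ 5.7143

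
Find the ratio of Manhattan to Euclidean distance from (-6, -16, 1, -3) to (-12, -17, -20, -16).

L1 = |-6 - (-12)| + |-16 - (-17)| + |1 - (-20)| + |-3 - (-16)| = 6 + 1 + 21 + 13 = 41
L2 = √(6² + 1² + 21² + 13²) = √647 ≈ 25.4362
L1 ≥ L2 always (equality iff movement is along one axis); L1 > L2 here.
Ratio L1/L2 = 41/√647 ≈ 1.6119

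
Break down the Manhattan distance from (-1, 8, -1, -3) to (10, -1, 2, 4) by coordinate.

Σ|x_i - y_i| = |-1 - 10| + |8 - (-1)| + |-1 - 2| + |-3 - 4| = 11 + 9 + 3 + 7 = 30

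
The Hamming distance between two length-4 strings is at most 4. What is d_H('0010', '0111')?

Differing positions: 2, 4. Hamming distance = 2. The maximum possible Hamming distance for length-4 strings is 4, so d_H/4 = 2/4 = 0.5.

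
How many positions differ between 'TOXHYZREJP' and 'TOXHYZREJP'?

Differing positions: none. Hamming distance = 0.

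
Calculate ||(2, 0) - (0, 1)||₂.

√(Σ(x_i - y_i)²) = √((2 - 0)² + (0 - 1)²)
= √(2² + (-1)²) = √(4 + 1) = √5 ≈ 2.2361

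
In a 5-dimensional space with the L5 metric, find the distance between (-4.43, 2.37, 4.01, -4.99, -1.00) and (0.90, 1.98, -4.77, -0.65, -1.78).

(Σ|x_i - y_i|^5)^(1/5) = (|-4.43 - 0.9|^5 + |2.37 - 1.98|^5 + |4.01 - (-4.77)|^5 + |-4.99 - (-0.65)|^5 + |-1 - (-1.78)|^5)^(1/5)
= (5.33^5 + 0.39^5 + 8.78^5 + 4.34^5 + 0.78^5)^(1/5) ≈ (4301.6596 + 0.009 + 52176.216 + 1539.7445 + 0.2887)^(1/5) = (58017.9178)^(1/5) ≈ 8.9683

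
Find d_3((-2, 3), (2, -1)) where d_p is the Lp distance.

(Σ|x_i - y_i|^3)^(1/3) = (|-2 - 2|^3 + |3 - (-1)|^3)^(1/3)
= (4^3 + 4^3)^(1/3) = (64 + 64)^(1/3) = (128)^(1/3) ≈ 5.0397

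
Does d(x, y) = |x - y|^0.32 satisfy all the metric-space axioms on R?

Yes. With 0 < p = 0.32 ≤ 1, d(x,y) = |x-y|^0.32 is a metric on R. Non-negativity and symmetry are immediate; |x-y|^0.32 = 0 ⟺ |x-y| = 0 ⟺ x = y. For the triangle inequality, the function t ↦ t^0.32 is subadditive on [0,∞) when p ≤ 1, so |x-z|^0.32 ≤ (|x-y| + |y-z|)^0.32 ≤ |x-y|^0.32 + |y-z|^0.32.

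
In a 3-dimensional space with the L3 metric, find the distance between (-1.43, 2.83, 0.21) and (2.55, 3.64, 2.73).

(Σ|x_i - y_i|^3)^(1/3) = (|-1.43 - 2.55|^3 + |2.83 - 3.64|^3 + |0.21 - 2.73|^3)^(1/3)
= (3.98^3 + 0.81^3 + 2.52^3)^(1/3) ≈ (63.0448 + 0.5314 + 16.003)^(1/3) = (79.5792)^(1/3) ≈ 4.3013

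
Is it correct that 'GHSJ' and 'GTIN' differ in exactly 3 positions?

Differing positions: 2, 3, 4. Hamming distance = 3, so the claim is true.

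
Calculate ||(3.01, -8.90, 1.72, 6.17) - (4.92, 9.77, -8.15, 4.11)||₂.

√(Σ(x_i - y_i)²) = √((3.01 - 4.92)² + (-8.9 - 9.77)² + (1.72 - (-8.15))² + (6.17 - 4.11)²)
= √((-1.91)² + (-18.67)² + 9.87² + 2.06²) = √(3.6481 + 348.5689 + 97.4169 + 4.2436) = √453.8775 ≈ 21.3044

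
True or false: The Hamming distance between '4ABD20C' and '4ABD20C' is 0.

Differing positions: none. Hamming distance = 0, so the claim is true.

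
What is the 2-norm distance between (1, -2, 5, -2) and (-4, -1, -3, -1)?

(Σ|x_i - y_i|^2)^(1/2) = (|1 - (-4)|^2 + |-2 - (-1)|^2 + |5 - (-3)|^2 + |-2 - (-1)|^2)^(1/2)
= (5^2 + 1^2 + 8^2 + 1^2)^(1/2) = (25 + 1 + 64 + 1)^(1/2) = (91)^(1/2) ≈ 9.5394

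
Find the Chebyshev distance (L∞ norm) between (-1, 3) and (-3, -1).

max(|x_i - y_i|) = max(|-1 - (-3)|, |3 - (-1)|) = max(2, 4) = 4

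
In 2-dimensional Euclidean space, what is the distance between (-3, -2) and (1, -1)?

√(Σ(x_i - y_i)²) = √((-3 - 1)² + (-2 - (-1))²)
= √((-4)² + (-1)²) = √(16 + 1) = √17 ≈ 4.1231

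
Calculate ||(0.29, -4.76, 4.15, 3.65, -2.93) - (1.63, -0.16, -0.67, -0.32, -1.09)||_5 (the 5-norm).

(Σ|x_i - y_i|^5)^(1/5) = (|0.29 - 1.63|^5 + |-4.76 - (-0.16)|^5 + |4.15 - (-0.67)|^5 + |3.65 - (-0.32)|^5 + |-2.93 - (-1.09)|^5)^(1/5)
= (1.34^5 + 4.6^5 + 4.82^5 + 3.97^5 + 1.84^5)^(1/5) ≈ (4.3204 + 2059.6298 + 2601.5681 + 986.1717 + 21.0906)^(1/5) = (5672.7806)^(1/5) ≈ 5.6333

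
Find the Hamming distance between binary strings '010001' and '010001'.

Differing positions: none. Hamming distance = 0.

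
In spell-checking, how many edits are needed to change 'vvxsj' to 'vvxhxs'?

Let D[i][j] be the edit distance between the first i characters of 'vvxsj' and the first j characters of 'vvxhxs', with D[i][0] = i, D[0][j] = j, and D[i][j] = D[i-1][j-1] if the characters match, else 1 + min(D[i-1][j], D[i][j-1], D[i-1][j-1]). Filling the table (rows: prefixes of 'vvxsj', columns: prefixes of 'vvxhxs'):
     ε  v  v  x  h  x  s
  ε  0  1  2  3  4  5  6
  v  1  0  1  2  3  4  5
  v  2  1  0  1  2  3  4
  x  3  2  1  0  1  2  3
  s  4  3  2  1  1  2  2
  j  5  4  3  2  2  2  3
The bottom-right entry gives D[5][6] = 3, so no sequence of fewer than 3 edits works. Backtracking through the table gives one optimal edit sequence (3 edits):
  vvxsj → vvxhsj (ins h @4)
  vvxhsj → vvxhxj (sub s→x @5)
  vvxhxj → vvxhxs (sub j→s @6)
Edit distance = 3.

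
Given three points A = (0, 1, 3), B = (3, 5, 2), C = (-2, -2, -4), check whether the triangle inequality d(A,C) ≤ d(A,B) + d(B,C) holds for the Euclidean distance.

d(A,B) = √(3² + 4² + 1²) = √26 ≈ 5.099, d(B,C) = √(5² + 7² + 6²) = √110 ≈ 10.4881, d(A,C) = √(2² + 3² + 7²) = √62 ≈ 7.874.
d(A,C) ≈ 7.874 ≤ 5.099 + 10.4881 = 15.5871. Triangle inequality is satisfied.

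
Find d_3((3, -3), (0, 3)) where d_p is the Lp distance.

(Σ|x_i - y_i|^3)^(1/3) = (|3 - 0|^3 + |-3 - 3|^3)^(1/3)
= (3^3 + 6^3)^(1/3) = (27 + 216)^(1/3) = (243)^(1/3) ≈ 6.2403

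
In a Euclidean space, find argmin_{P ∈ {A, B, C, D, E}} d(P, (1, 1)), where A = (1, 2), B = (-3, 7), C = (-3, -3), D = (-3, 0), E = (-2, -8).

Distances: d(A) = 1, d(B) ≈ 7.2111, d(C) ≈ 5.6569, d(D) ≈ 4.1231, d(E) ≈ 9.4868. Nearest: A = (1, 2) with distance 1.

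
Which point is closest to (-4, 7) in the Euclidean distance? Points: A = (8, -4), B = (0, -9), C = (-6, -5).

Distances: d(A) ≈ 16.2788, d(B) ≈ 16.4924, d(C) ≈ 12.1655. Nearest: C = (-6, -5) with distance 12.1655.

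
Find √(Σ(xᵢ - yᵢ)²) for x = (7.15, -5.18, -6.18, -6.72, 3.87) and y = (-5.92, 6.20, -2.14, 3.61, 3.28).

√(Σ(x_i - y_i)²) = √((7.15 - (-5.92))² + (-5.18 - 6.2)² + (-6.18 - (-2.14))² + (-6.72 - 3.61)² + (3.87 - 3.28)²)
= √(13.07² + (-11.38)² + (-4.04)² + (-10.33)² + 0.59²) = √(170.8249 + 129.5044 + 16.3216 + 106.7089 + 0.3481) = √423.7079 ≈ 20.5842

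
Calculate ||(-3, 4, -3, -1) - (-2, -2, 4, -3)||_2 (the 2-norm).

(Σ|x_i - y_i|^2)^(1/2) = (|-3 - (-2)|^2 + |4 - (-2)|^2 + |-3 - 4|^2 + |-1 - (-3)|^2)^(1/2)
= (1^2 + 6^2 + 7^2 + 2^2)^(1/2) = (1 + 36 + 49 + 4)^(1/2) = (90)^(1/2) ≈ 9.4868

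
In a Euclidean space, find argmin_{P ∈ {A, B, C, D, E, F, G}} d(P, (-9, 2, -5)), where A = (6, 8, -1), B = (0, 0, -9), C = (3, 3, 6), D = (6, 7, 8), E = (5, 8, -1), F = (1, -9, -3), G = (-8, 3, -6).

Distances: d(A) ≈ 16.6433, d(B) ≈ 10.0499, d(C) ≈ 16.3095, d(D) ≈ 20.4695, d(E) ≈ 15.748, d(F) = 15, d(G) ≈ 1.7321. Nearest: G = (-8, 3, -6) with distance 1.7321.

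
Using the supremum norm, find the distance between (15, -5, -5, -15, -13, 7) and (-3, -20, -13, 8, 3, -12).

max(|x_i - y_i|) = max(|15 - (-3)|, |-5 - (-20)|, |-5 - (-13)|, |-15 - 8|, |-13 - 3|, |7 - (-12)|) = max(18, 15, 8, 23, 16, 19) = 23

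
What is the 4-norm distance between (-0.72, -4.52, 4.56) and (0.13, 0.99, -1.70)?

(Σ|x_i - y_i|^4)^(1/4) = (|-0.72 - 0.13|^4 + |-4.52 - 0.99|^4 + |4.56 - (-1.7)|^4)^(1/4)
= (0.85^4 + 5.51^4 + 6.26^4)^(1/4) ≈ (0.522 + 921.7357 + 1535.668)^(1/4) = (2457.9257)^(1/4) ≈ 7.0411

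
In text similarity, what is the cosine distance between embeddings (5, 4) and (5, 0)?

With u = (5, 4), v = (5, 0):
u·v = 5·5 + 4·0 = 25 + 0 = 25.
|u| = √(5² + 4²) = √41, |v| = √(5² + 0²) = √25, so |u||v| = √(41·25) = √1025.
cos θ = (u·v)/(|u||v|) = 25/√1025 ≈ 0.7809
Cosine distance = 1 - cos θ ≈ 1 - 0.7809 = 0.2191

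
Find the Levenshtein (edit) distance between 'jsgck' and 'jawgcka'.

Let D[i][j] be the edit distance between the first i characters of 'jsgck' and the first j characters of 'jawgcka', with D[i][0] = i, D[0][j] = j, and D[i][j] = D[i-1][j-1] if the characters match, else 1 + min(D[i-1][j], D[i][j-1], D[i-1][j-1]). Filling the table (rows: prefixes of 'jsgck', columns: prefixes of 'jawgcka'):
     ε  j  a  w  g  c  k  a
  ε  0  1  2  3  4  5  6  7
  j  1  0  1  2  3  4  5  6
  s  2  1  1  2  3  4  5  6
  g  3  2  2  2  2  3  4  5
  c  4  3  3  3  3  2  3  4
  k  5  4  4  4  4  3  2  3
The bottom-right entry gives D[5][7] = 3, so no sequence of fewer than 3 edits works. Backtracking through the table gives one optimal edit sequence (3 edits):
  jsgck → jasgck (ins a @2)
  jasgck → jawgck (sub s→w @3)
  jawgck → jawgcka (ins a @7)
Edit distance = 3.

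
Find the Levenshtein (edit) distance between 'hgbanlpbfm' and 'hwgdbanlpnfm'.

Let D[i][j] be the edit distance between the first i characters of 'hgbanlpbfm' and the first j characters of 'hwgdbanlpnfm', with D[i][0] = i, D[0][j] = j, and D[i][j] = D[i-1][j-1] if the characters match, else 1 + min(D[i-1][j], D[i][j-1], D[i-1][j-1]). Filling the table (rows: prefixes of 'hgbanlpbfm', columns: prefixes of 'hwgdbanlpnfm'):
     ε  h  w  g  d  b  a  n  l  p  n  f  m
  ε  0  1  2  3  4  5  6  7  8  9 10 11 12
  h  1  0  1  2  3  4  5  6  7  8  9 10 11
  g  2  1  1  1  2  3  4  5  6  7  8  9 10
  b  3  2  2  2  2  2  3  4  5  6  7  8  9
  a  4  3  3  3  3  3  2  3  4  5  6  7  8
  n  5  4  4  4  4  4  3  2  3  4  5  6  7
  l  6  5  5  5  5  5  4  3  2  3  4  5  6
  p  7  6  6  6  6  6  5  4  3  2  3  4  5
  b  8  7  7  7  7  6  6  5  4  3  3  4  5
  f  9  8  8  8  8  7  7  6  5  4  4  3  4
  m 10  9  9  9  9  8  8  7  6  5  5  4  3
The bottom-right entry gives D[10][12] = 3, so no sequence of fewer than 3 edits works. Backtracking through the table gives one optimal edit sequence (3 edits):
  hgbanlpbfm → hwgbanlpbfm (ins w @2)
  hwgbanlpbfm → hwgdbanlpbfm (ins d @4)
  hwgdbanlpbfm → hwgdbanlpnfm (sub b→n @10)
Edit distance = 3.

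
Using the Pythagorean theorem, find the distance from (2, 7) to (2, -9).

√(Σ(x_i - y_i)²) = √((2 - 2)² + (7 - (-9))²)
= √(0² + 16²) = √(0 + 256) = √256 = 16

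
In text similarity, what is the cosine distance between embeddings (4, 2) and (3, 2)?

With u = (4, 2), v = (3, 2):
u·v = 4·3 + 2·2 = 12 + 4 = 16.
|u| = √(4² + 2²) = √20, |v| = √(3² + 2²) = √13, so |u||v| = √(20·13) = √260.
cos θ = (u·v)/(|u||v|) = 16/√260 ≈ 0.9923
Cosine distance = 1 - cos θ ≈ 1 - 0.9923 = 0.0077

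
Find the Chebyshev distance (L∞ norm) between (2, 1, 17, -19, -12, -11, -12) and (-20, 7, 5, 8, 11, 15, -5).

max(|x_i - y_i|) = max(|2 - (-20)|, |1 - 7|, |17 - 5|, |-19 - 8|, |-12 - 11|, |-11 - 15|, |-12 - (-5)|) = max(22, 6, 12, 27, 23, 26, 7) = 27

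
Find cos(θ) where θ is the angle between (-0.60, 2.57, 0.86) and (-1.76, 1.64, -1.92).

With u = (-0.60, 2.57, 0.86), v = (-1.76, 1.64, -1.92):
u·v = (-0.6)·(-1.76) + 2.57·1.64 + 0.86·(-1.92) = 1.056 + 4.2148 + (-1.6512) = 3.6196.
|u| = √((-0.6)² + 2.57² + 0.86²) = √(0.36 + 6.6049 + 0.7396) = √7.7045, |v| = √((-1.76)² + 1.64² + (-1.92)²) = √(3.0976 + 2.6896 + 3.6864) = √9.4736.
cos θ = (u·v)/(|u||v|) = 3.6196/(√7.7045·√9.4736) ≈ 0.4237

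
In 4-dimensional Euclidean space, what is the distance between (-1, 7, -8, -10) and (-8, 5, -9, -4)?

√(Σ(x_i - y_i)²) = √((-1 - (-8))² + (7 - 5)² + (-8 - (-9))² + (-10 - (-4))²)
= √(7² + 2² + 1² + (-6)²) = √(49 + 4 + 1 + 36) = √90 ≈ 9.4868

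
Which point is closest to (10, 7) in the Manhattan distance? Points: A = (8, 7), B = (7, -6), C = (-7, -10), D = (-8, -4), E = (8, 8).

Distances: d(A) = 2, d(B) = 16, d(C) = 34, d(D) = 29, d(E) = 3. Nearest: A = (8, 7) with distance 2.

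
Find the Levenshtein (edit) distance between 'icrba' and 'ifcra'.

Let D[i][j] be the edit distance between the first i characters of 'icrba' and the first j characters of 'ifcra', with D[i][0] = i, D[0][j] = j, and D[i][j] = D[i-1][j-1] if the characters match, else 1 + min(D[i-1][j], D[i][j-1], D[i-1][j-1]). Filling the table (rows: prefixes of 'icrba', columns: prefixes of 'ifcra'):
     ε  i  f  c  r  a
  ε  0  1  2  3  4  5
  i  1  0  1  2  3  4
  c  2  1  1  1  2  3
  r  3  2  2  2  1  2
  b  4  3  3  3  2  2
  a  5  4  4  4  3  2
The bottom-right entry gives D[5][5] = 2, so no sequence of fewer than 2 edits works. Backtracking through the table gives one optimal edit sequence (2 edits):
  icrba → ifcrba (ins f @2)
  ifcrba → ifcra (del b @5)
Edit distance = 2.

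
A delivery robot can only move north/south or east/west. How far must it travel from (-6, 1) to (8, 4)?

Σ|x_i - y_i| = |-6 - 8| + |1 - 4| = 14 + 3 = 17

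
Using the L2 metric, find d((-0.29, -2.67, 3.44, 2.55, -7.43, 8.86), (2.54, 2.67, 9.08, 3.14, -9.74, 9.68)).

√(Σ(x_i - y_i)²) = √((-0.29 - 2.54)² + (-2.67 - 2.67)² + (3.44 - 9.08)² + (2.55 - 3.14)² + (-7.43 - (-9.74))² + (8.86 - 9.68)²)
= √((-2.83)² + (-5.34)² + (-5.64)² + (-0.59)² + 2.31² + (-0.82)²) = √(8.0089 + 28.5156 + 31.8096 + 0.3481 + 5.3361 + 0.6724) = √74.6907 ≈ 8.6424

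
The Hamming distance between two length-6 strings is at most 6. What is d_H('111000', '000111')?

Differing positions: 1, 2, 3, 4, 5, 6. Hamming distance = 6. The maximum possible Hamming distance for length-6 strings is 6, so d_H/6 = 6/6 = 1.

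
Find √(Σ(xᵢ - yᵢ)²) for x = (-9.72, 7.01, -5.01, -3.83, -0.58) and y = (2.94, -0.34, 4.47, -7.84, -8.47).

√(Σ(x_i - y_i)²) = √((-9.72 - 2.94)² + (7.01 - (-0.34))² + (-5.01 - 4.47)² + (-3.83 - (-7.84))² + (-0.58 - (-8.47))²)
= √((-12.66)² + 7.35² + (-9.48)² + 4.01² + 7.89²) = √(160.2756 + 54.0225 + 89.8704 + 16.0801 + 62.2521) = √382.5007 ≈ 19.5576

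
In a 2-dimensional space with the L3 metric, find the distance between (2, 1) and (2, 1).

(Σ|x_i - y_i|^3)^(1/3) = (|2 - 2|^3 + |1 - 1|^3)^(1/3)
= (0^3 + 0^3)^(1/3) = (0 + 0)^(1/3) = (0)^(1/3) = 0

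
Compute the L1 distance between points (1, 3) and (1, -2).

Σ|x_i - y_i| = |1 - 1| + |3 - (-2)| = 0 + 5 = 5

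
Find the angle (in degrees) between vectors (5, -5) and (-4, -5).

With u = (5, -5), v = (-4, -5):
u·v = 5·(-4) + (-5)·(-5) = (-20) + 25 = 5.
|u| = √(5² + (-5)²) = √50, |v| = √((-4)² + (-5)²) = √41, so |u||v| = √(50·41) = √2050.
cos θ = (u·v)/(|u||v|) = 5/√2050 ≈ 0.110432
θ = arccos(0.110432) ≈ 83.66°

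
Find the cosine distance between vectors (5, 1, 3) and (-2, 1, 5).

With u = (5, 1, 3), v = (-2, 1, 5):
u·v = 5·(-2) + 1·1 + 3·5 = (-10) + 1 + 15 = 6.
|u| = √(5² + 1² + 3²) = √35, |v| = √((-2)² + 1² + 5²) = √30, so |u||v| = √(35·30) = √1050.
cos θ = (u·v)/(|u||v|) = 6/√1050 ≈ 0.1852
Cosine distance = 1 - cos θ ≈ 1 - 0.1852 = 0.8148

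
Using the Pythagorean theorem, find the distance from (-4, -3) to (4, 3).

√(Σ(x_i - y_i)²) = √((-4 - 4)² + (-3 - 3)²)
= √((-8)² + (-6)²) = √(64 + 36) = √100 = 10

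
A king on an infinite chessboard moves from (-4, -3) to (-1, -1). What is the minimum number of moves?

max(|x_i - y_i|) = max(|-4 - (-1)|, |-3 - (-1)|) = max(3, 2) = 3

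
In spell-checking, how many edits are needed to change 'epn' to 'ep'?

Let D[i][j] be the edit distance between the first i characters of 'epn' and the first j characters of 'ep', with D[i][0] = i, D[0][j] = j, and D[i][j] = D[i-1][j-1] if the characters match, else 1 + min(D[i-1][j], D[i][j-1], D[i-1][j-1]). Filling the table (rows: prefixes of 'epn', columns: prefixes of 'ep'):
     ε  e  p
  ε  0  1  2
  e  1  0  1
  p  2  1  0
  n  3  2  1
The bottom-right entry gives D[3][2] = 1, so no sequence of fewer than 1 edit works. Backtracking through the table gives one optimal edit sequence (1 edit):
  epn → ep (del n @3)
Edit distance = 1.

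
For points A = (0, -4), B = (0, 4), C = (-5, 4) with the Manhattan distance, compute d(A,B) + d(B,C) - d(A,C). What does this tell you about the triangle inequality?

d(A,B) = 0 + 8 = 8, d(B,C) = 5 + 0 = 5, d(A,C) = 5 + 8 = 13.
d(A,B) + d(B,C) - d(A,C) = 8 + 5 - 13 = 13 - 13 = 0. This is ≥ 0, so the triangle inequality holds for these points.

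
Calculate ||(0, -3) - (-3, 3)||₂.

√(Σ(x_i - y_i)²) = √((0 - (-3))² + (-3 - 3)²)
= √(3² + (-6)²) = √(9 + 36) = √45 ≈ 6.7082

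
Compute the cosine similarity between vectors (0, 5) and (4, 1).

With u = (0, 5), v = (4, 1):
u·v = 0·4 + 5·1 = 0 + 5 = 5.
|u| = √(0² + 5²) = √25, |v| = √(4² + 1²) = √17, so |u||v| = √(25·17) = √425.
cos θ = (u·v)/(|u||v|) = 5/√425 ≈ 0.2425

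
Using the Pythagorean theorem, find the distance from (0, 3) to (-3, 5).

√(Σ(x_i - y_i)²) = √((0 - (-3))² + (3 - 5)²)
= √(3² + (-2)²) = √(9 + 4) = √13 ≈ 3.6056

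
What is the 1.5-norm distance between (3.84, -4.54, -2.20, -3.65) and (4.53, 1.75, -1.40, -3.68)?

(Σ|x_i - y_i|^1.5)^(1/1.5) = (|3.84 - 4.53|^1.5 + |-4.54 - 1.75|^1.5 + |-2.2 - (-1.4)|^1.5 + |-3.65 - (-3.68)|^1.5)^(1/1.5)
= (0.69^1.5 + 6.29^1.5 + 0.8^1.5 + 0.03^1.5)^(1/1.5) ≈ (0.5732 + 15.7752 + 0.7155 + 0.0052)^(1/1.5) = (17.0691)^(1/1.5) ≈ 6.6294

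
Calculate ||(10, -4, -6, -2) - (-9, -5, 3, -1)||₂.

√(Σ(x_i - y_i)²) = √((10 - (-9))² + (-4 - (-5))² + (-6 - 3)² + (-2 - (-1))²)
= √(19² + 1² + (-9)² + (-1)²) = √(361 + 1 + 81 + 1) = √444 ≈ 21.0713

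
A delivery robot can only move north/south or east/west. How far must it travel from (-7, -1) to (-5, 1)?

Σ|x_i - y_i| = |-7 - (-5)| + |-1 - 1| = 2 + 2 = 4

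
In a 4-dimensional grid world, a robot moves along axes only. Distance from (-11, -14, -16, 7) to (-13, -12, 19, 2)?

Σ|x_i - y_i| = |-11 - (-13)| + |-14 - (-12)| + |-16 - 19| + |7 - 2| = 2 + 2 + 35 + 5 = 44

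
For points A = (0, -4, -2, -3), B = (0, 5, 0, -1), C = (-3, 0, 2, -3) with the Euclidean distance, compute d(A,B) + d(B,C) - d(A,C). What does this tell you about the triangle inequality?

d(A,B) = √(0² + 9² + 2² + 2²) = √89 ≈ 9.434, d(B,C) = √(3² + 5² + 2² + 2²) = √42 ≈ 6.4807, d(A,C) = √(3² + 4² + 4² + 0²) = √41 ≈ 6.4031.
d(A,B) + d(B,C) - d(A,C) = 9.434 + 6.4807 - 6.4031 = 15.9147 - 6.4031 = 9.5116 (to 4 decimal places). This is ≥ 0, so the triangle inequality holds for these points.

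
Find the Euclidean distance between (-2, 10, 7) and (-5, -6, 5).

√(Σ(x_i - y_i)²) = √((-2 - (-5))² + (10 - (-6))² + (7 - 5)²)
= √(3² + 16² + 2²) = √(9 + 256 + 4) = √269 ≈ 16.4012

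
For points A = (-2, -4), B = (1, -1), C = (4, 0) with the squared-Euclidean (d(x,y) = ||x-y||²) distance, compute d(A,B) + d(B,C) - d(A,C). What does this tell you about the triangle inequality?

d(A,B) = 3² + 3² = 18, d(B,C) = 3² + 1² = 10, d(A,C) = 6² + 4² = 52.
d(A,B) + d(B,C) - d(A,C) = 18 + 10 - 52 = 28 - 52 = -24. This is < 0, so the triangle inequality FAILS for these points (squared-Euclidean is not a metric).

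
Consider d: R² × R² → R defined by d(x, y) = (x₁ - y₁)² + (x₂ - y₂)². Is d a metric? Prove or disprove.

No. The squared Euclidean distance fails the triangle inequality. Counterexample: x = (0, 0), y = (1, 5), z = (2, 10). d(x,z) = 2² + 10² = 104, but d(x,y) + d(y,z) = (1² + 5²) + (1² + 5²) = 26 + 26 = 52. Since 104 > 52, the triangle inequality is violated. (Note: √d, the ordinary Euclidean distance, IS a metric.)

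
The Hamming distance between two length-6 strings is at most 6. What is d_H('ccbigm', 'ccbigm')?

Differing positions: none. Hamming distance = 0. The maximum possible Hamming distance for length-6 strings is 6, so d_H/6 = 0/6 = 0.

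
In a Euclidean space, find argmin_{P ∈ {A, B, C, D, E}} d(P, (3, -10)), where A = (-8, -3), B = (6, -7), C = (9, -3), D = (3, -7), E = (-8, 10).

Distances: d(A) ≈ 13.0384, d(B) ≈ 4.2426, d(C) ≈ 9.2195, d(D) = 3, d(E) ≈ 22.8254. Nearest: D = (3, -7) with distance 3.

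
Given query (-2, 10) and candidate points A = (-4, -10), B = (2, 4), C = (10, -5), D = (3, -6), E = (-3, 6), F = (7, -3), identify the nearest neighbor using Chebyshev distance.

Distances: d(A) = 20, d(B) = 6, d(C) = 15, d(D) = 16, d(E) = 4, d(F) = 13. Nearest: E = (-3, 6) with distance 4.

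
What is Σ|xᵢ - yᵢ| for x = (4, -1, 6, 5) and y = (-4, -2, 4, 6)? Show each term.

Σ|x_i - y_i| = |4 - (-4)| + |-1 - (-2)| + |6 - 4| + |5 - 6| = 8 + 1 + 2 + 1 = 12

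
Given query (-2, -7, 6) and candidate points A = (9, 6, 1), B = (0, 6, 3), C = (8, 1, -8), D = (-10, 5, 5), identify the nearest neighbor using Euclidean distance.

Distances: d(A) ≈ 17.7482, d(B) ≈ 13.4907, d(C) ≈ 18.9737, d(D) ≈ 14.4568. Nearest: B = (0, 6, 3) with distance 13.4907.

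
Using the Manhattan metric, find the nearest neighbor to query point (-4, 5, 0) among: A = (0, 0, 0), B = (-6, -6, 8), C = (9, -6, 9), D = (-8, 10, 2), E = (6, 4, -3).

Distances: d(A) = 9, d(B) = 21, d(C) = 33, d(D) = 11, d(E) = 14. Nearest: A = (0, 0, 0) with distance 9.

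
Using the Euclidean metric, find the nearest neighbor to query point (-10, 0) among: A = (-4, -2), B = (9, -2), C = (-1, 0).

Distances: d(A) ≈ 6.3246, d(B) ≈ 19.105, d(C) = 9. Nearest: A = (-4, -2) with distance 6.3246.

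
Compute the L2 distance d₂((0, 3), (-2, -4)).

√(Σ(x_i - y_i)²) = √((0 - (-2))² + (3 - (-4))²)
= √(2² + 7²) = √(4 + 49) = √53 ≈ 7.2801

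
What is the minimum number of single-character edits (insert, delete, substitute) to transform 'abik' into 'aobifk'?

Let D[i][j] be the edit distance between the first i characters of 'abik' and the first j characters of 'aobifk', with D[i][0] = i, D[0][j] = j, and D[i][j] = D[i-1][j-1] if the characters match, else 1 + min(D[i-1][j], D[i][j-1], D[i-1][j-1]). Filling the table (rows: prefixes of 'abik', columns: prefixes of 'aobifk'):
     ε  a  o  b  i  f  k
  ε  0  1  2  3  4  5  6
  a  1  0  1  2  3  4  5
  b  2  1  1  1  2  3  4
  i  3  2  2  2  1  2  3
  k  4  3  3  3  2  2  2
The bottom-right entry gives D[4][6] = 2, so no sequence of fewer than 2 edits works. Backtracking through the table gives one optimal edit sequence (2 edits):
  abik → aobik (ins o @2)
  aobik → aobifk (ins f @5)
Edit distance = 2.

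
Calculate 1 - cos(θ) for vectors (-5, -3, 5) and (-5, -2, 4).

With u = (-5, -3, 5), v = (-5, -2, 4):
u·v = (-5)·(-5) + (-3)·(-2) + 5·4 = 25 + 6 + 20 = 51.
|u| = √((-5)² + (-3)² + 5²) = √59, |v| = √((-5)² + (-2)² + 4²) = √45, so |u||v| = √(59·45) = √2655.
cos θ = (u·v)/(|u||v|) = 51/√2655 ≈ 0.9898
Cosine distance = 1 - cos θ ≈ 1 - 0.9898 = 0.0102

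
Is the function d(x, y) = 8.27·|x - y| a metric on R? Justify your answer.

Yes. Since |x - y| is a metric on R and 8.27 > 0, the positive scalar multiple 8.27·|x - y| is also a metric: scaling by a positive constant preserves non-negativity, identity (d=0 ⟺ |x-y|=0 ⟺ x=y), symmetry, and the triangle inequality.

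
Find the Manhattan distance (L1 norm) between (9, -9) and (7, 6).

Σ|x_i - y_i| = |9 - 7| + |-9 - 6| = 2 + 15 = 17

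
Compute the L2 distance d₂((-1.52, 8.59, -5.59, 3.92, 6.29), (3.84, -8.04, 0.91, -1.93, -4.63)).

√(Σ(x_i - y_i)²) = √((-1.52 - 3.84)² + (8.59 - (-8.04))² + (-5.59 - 0.91)² + (3.92 - (-1.93))² + (6.29 - (-4.63))²)
= √((-5.36)² + 16.63² + (-6.5)² + 5.85² + 10.92²) = √(28.7296 + 276.5569 + 42.25 + 34.2225 + 119.2464) = √501.0054 ≈ 22.3831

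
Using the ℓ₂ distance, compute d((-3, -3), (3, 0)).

(Σ|x_i - y_i|^2)^(1/2) = (|-3 - 3|^2 + |-3 - 0|^2)^(1/2)
= (6^2 + 3^2)^(1/2) = (36 + 9)^(1/2) = (45)^(1/2) ≈ 6.7082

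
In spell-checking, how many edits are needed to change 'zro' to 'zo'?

Let D[i][j] be the edit distance between the first i characters of 'zro' and the first j characters of 'zo', with D[i][0] = i, D[0][j] = j, and D[i][j] = D[i-1][j-1] if the characters match, else 1 + min(D[i-1][j], D[i][j-1], D[i-1][j-1]). Filling the table (rows: prefixes of 'zro', columns: prefixes of 'zo'):
     ε  z  o
  ε  0  1  2
  z  1  0  1
  r  2  1  1
  o  3  2  1
The bottom-right entry gives D[3][2] = 1, so no sequence of fewer than 1 edit works. Backtracking through the table gives one optimal edit sequence (1 edit):
  zro → zo (del r @2)
Edit distance = 1.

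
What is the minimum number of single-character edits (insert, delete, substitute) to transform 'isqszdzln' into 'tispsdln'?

Let D[i][j] be the edit distance between the first i characters of 'isqszdzln' and the first j characters of 'tispsdln', with D[i][0] = i, D[0][j] = j, and D[i][j] = D[i-1][j-1] if the characters match, else 1 + min(D[i-1][j], D[i][j-1], D[i-1][j-1]). Filling the table (rows: prefixes of 'isqszdzln', columns: prefixes of 'tispsdln'):
     ε  t  i  s  p  s  d  l  n
  ε  0  1  2  3  4  5  6  7  8
  i  1  1  1  2  3  4  5  6  7
  s  2  2  2  1  2  3  4  5  6
  q  3  3  3  2  2  3  4  5  6
  s  4  4  4  3  3  2  3  4  5
  z  5  5  5  4  4  3  3  4  5
  d  6  6  6  5  5  4  3  4  5
  z  7  7  7  6  6  5  4  4  5
  l  8  8  8  7  7  6  5  4  5
  n  9  9  9  8  8  7  6  5  4
The bottom-right entry gives D[9][8] = 4, so no sequence of fewer than 4 edits works. Backtracking through the table gives one optimal edit sequence (4 edits):
  isqszdzln → tisqszdzln (ins t @1)
  tisqszdzln → tispszdzln (sub q→p @4)
  tispszdzln → tispsdzln (del z @6)
  tispsdzln → tispsdln (del z @7)
Edit distance = 4.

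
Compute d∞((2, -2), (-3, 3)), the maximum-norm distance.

max(|x_i - y_i|) = max(|2 - (-3)|, |-2 - 3|) = max(5, 5) = 5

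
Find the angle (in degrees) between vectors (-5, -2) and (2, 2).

With u = (-5, -2), v = (2, 2):
u·v = (-5)·2 + (-2)·2 = (-10) + (-4) = -14.
|u| = √((-5)² + (-2)²) = √29, |v| = √(2² + 2²) = √8, so |u||v| = √(29·8) = √232.
cos θ = (u·v)/(|u||v|) = -14/√232 ≈ -0.919145
θ = arccos(-0.919145) ≈ 156.8°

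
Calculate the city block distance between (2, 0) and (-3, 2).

Σ|x_i - y_i| = |2 - (-3)| + |0 - 2| = 5 + 2 = 7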